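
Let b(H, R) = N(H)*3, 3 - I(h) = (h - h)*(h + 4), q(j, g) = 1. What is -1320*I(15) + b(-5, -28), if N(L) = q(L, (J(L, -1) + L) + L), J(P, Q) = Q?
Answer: -3957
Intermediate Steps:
I(h) = 3 (I(h) = 3 - (h - h)*(h + 4) = 3 - 0*(4 + h) = 3 - 1*0 = 3 + 0 = 3)
N(L) = 1
b(H, R) = 3 (b(H, R) = 1*3 = 3)
-1320*I(15) + b(-5, -28) = -1320*3 + 3 = -3960 + 3 = -3957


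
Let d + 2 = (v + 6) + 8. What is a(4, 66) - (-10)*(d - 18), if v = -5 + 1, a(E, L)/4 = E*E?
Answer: -36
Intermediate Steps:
a(E, L) = 4*E**2 (a(E, L) = 4*(E*E) = 4*E**2)
v = -4
d = 8 (d = -2 + ((-4 + 6) + 8) = -2 + (2 + 8) = -2 + 10 = 8)
a(4, 66) - (-10)*(d - 18) = 4*4**2 - (-10)*(8 - 18) = 4*16 - (-10)*(-10) = 64 - 1*100 = 64 - 100 = -36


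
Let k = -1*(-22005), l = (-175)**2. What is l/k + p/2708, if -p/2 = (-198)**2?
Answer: -82121777/2979477 ≈ -27.562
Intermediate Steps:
p = -78408 (p = -2*(-198)**2 = -2*39204 = -78408)
l = 30625
k = 22005
l/k + p/2708 = 30625/22005 - 78408/2708 = 30625*(1/22005) - 78408*1/2708 = 6125/4401 - 19602/677 = -82121777/2979477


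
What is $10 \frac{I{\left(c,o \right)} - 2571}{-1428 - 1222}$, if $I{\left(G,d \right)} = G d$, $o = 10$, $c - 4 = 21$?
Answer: $\frac{2321}{265} \approx 8.7585$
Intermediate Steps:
$c = 25$ ($c = 4 + 21 = 25$)
$10 \frac{I{\left(c,o \right)} - 2571}{-1428 - 1222} = 10 \frac{25 \cdot 10 - 2571}{-1428 - 1222} = 10 \frac{250 - 2571}{-2650} = 10 \left(\left(-2321\right) \left(- \frac{1}{2650}\right)\right) = 10 \cdot \frac{2321}{2650} = \frac{2321}{265}$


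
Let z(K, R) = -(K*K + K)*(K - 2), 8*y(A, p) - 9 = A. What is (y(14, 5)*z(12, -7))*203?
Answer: -910455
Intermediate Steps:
y(A, p) = 9/8 + A/8
z(K, R) = -(-2 + K)*(K + K**2) (z(K, R) = -(K**2 + K)*(-2 + K) = -(K + K**2)*(-2 + K) = -(-2 + K)*(K + K**2))
(y(14, 5)*z(12, -7))*203 = ((9/8 + (1/8)*14)*(12*(2 + 12 - 1*12**2)))*203 = ((9/8 + 7/4)*(12*(2 + 12 - 1*144)))*203 = (23*(12*(2 + 12 - 144))/8)*203 = (23*(12*(-130))/8)*203 = ((23/8)*(-1560))*203 = -4485*203 = -910455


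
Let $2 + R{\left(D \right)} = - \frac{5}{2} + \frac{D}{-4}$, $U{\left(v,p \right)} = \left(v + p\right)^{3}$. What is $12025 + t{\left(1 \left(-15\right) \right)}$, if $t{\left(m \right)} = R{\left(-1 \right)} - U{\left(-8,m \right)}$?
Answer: $\frac{96751}{4} \approx 24188.0$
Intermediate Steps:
$U{\left(v,p \right)} = \left(p + v\right)^{3}$
$R{\left(D \right)} = - \frac{9}{2} - \frac{D}{4}$ ($R{\left(D \right)} = -2 + \left(- \frac{5}{2} + \frac{D}{-4}\right) = -2 + \left(\left(-5\right) \frac{1}{2} + D \left(- \frac{1}{4}\right)\right) = -2 - \left(\frac{5}{2} + \frac{D}{4}\right) = - \frac{9}{2} - \frac{D}{4}$)
$t{\left(m \right)} = - \frac{17}{4} - \left(-8 + m\right)^{3}$ ($t{\left(m \right)} = \left(- \frac{9}{2} - - \frac{1}{4}\right) - \left(m - 8\right)^{3} = \left(- \frac{9}{2} + \frac{1}{4}\right) - \left(-8 + m\right)^{3} = - \frac{17}{4} - \left(-8 + m\right)^{3}$)
$12025 + t{\left(1 \left(-15\right) \right)} = 12025 - \left(\frac{17}{4} + \left(-8 + 1 \left(-15\right)\right)^{3}\right) = 12025 - \left(\frac{17}{4} + \left(-8 - 15\right)^{3}\right) = 12025 - - \frac{48651}{4} = 12025 + \left(- \frac{17}{4} + 12167\right) = 12025 + \frac{48651}{4} = \frac{96751}{4}$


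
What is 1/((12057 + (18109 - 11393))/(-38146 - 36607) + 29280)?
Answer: 74753/2188749067 ≈ 3.4153e-5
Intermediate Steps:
1/((12057 + (18109 - 11393))/(-38146 - 36607) + 29280) = 1/((12057 + 6716)/(-74753) + 29280) = 1/(18773*(-1/74753) + 29280) = 1/(-18773/74753 + 29280) = 1/(2188749067/74753) = 74753/2188749067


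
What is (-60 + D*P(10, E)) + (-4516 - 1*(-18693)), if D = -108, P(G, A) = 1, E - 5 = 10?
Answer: 14009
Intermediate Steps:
E = 15 (E = 5 + 10 = 15)
(-60 + D*P(10, E)) + (-4516 - 1*(-18693)) = (-60 - 108*1) + (-4516 - 1*(-18693)) = (-60 - 108) + (-4516 + 18693) = -168 + 14177 = 14009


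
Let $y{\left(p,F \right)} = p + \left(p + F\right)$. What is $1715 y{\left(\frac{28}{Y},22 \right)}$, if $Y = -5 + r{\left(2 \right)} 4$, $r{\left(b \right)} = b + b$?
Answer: $\frac{511070}{11} \approx 46461.0$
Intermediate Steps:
$r{\left(b \right)} = 2 b$
$Y = 11$ ($Y = -5 + 2 \cdot 2 \cdot 4 = -5 + 4 \cdot 4 = -5 + 16 = 11$)
$y{\left(p,F \right)} = F + 2 p$ ($y{\left(p,F \right)} = p + \left(F + p\right) = F + 2 p$)
$1715 y{\left(\frac{28}{Y},22 \right)} = 1715 \left(22 + 2 \cdot \frac{28}{11}\right) = 1715 \left(22 + \frac{56}{11}\right) = 1715 \cdot \frac{298}{11} = \frac{511070}{11}$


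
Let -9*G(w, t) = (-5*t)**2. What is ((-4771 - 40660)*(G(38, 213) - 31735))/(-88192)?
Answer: -111987415/1378 ≈ -81268.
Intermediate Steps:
G(w, t) = -25*t**2/9
((-4771 - 40660)*(G(38, 213) - 31735))/(-88192) = ((-4771 - 40660)*(-25/9*213**2 - 31735))/(-88192) = -45431*(-25/9*45369 - 31735)*(-1/88192) = -45431*(-126025 - 31735)*(-1/88192) = -45431*(-157760)*(-1/88192) = 7167194560*(-1/88192) = -111987415/1378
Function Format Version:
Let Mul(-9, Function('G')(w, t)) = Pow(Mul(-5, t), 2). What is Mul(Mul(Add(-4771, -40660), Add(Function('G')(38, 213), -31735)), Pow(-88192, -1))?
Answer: Rational(-111987415, 1378) ≈ -81268.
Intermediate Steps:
Function('G')(w, t) = Mul(Rational(-25, 9), Pow(t, 2)) (Function('G')(w, t) = Mul(Rational(-1, 9), Pow(Mul(-5, t), 2)) = Mul(Rational(-1, 9), Mul(25, Pow(t, 2))) = Mul(Rational(-25, 9), Pow(t, 2)))
Mul(Mul(Add(-4771, -40660), Add(Function('G')(38, 213), -31735)), Pow(-88192, -1)) = Mul(Mul(Add(-4771, -40660), Add(Mul(Rational(-25, 9), Pow(213, 2)), -31735)), Pow(-88192, -1)) = Mul(Mul(-45431, Add(Mul(Rational(-25, 9), 45369), -31735)), Rational(-1, 88192)) = Mul(Mul(-45431, Add(-126025, -31735)), Rational(-1, 88192)) = Mul(Mul(-45431, -157760), Rational(-1, 88192)) = Mul(7167194560, Rational(-1, 88192)) = Rational(-111987415, 1378)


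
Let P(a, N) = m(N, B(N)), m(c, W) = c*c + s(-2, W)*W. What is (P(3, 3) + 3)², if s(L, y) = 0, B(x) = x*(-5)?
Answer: 144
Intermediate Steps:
B(x) = -5*x
m(c, W) = c² (m(c, W) = c*c + 0*W = c² + 0 = c²)
P(a, N) = N²
(P(3, 3) + 3)² = (3² + 3)² = (9 + 3)² = 12² = 144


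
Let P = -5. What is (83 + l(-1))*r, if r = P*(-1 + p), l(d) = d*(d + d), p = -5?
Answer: 2550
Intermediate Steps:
l(d) = 2*d**2 (l(d) = d*(2*d) = 2*d**2)
r = 30 (r = -5*(-1 - 5) = -5*(-6) = 30)
(83 + l(-1))*r = (83 + 2*(-1)**2)*30 = (83 + 2*1)*30 = (83 + 2)*30 = 85*30 = 2550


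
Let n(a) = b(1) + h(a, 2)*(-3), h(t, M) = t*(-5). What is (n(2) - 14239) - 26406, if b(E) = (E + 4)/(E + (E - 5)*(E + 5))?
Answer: -934150/23 ≈ -40615.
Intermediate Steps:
b(E) = (4 + E)/(E + (-5 + E)*(5 + E))
h(t, M) = -5*t
n(a) = -5/23 + 15*a (n(a) = (4 + 1)/(-25 + 1 + 1²) - 5*a*(-3) = 5/(-25 + 1 + 1) + 15*a = 5/(-23) + 15*a = -1/23*5 + 15*a = -5/23 + 15*a)
(n(2) - 14239) - 26406 = ((-5/23 + 15*2) - 14239) - 26406 = ((-5/23 + 30) - 14239) - 26406 = (685/23 - 14239) - 26406 = -326812/23 - 26406 = -934150/23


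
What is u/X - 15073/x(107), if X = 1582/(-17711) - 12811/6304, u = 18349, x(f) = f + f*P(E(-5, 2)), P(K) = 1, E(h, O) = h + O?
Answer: -441985376981861/50689869486 ≈ -8719.4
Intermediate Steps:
E(h, O) = O + h
x(f) = 2*f (x(f) = f + f*1 = f + f = 2*f)
X = -236868549/111650144 (X = 1582*(-1/17711) - 12811*1/6304 = -1582/17711 - 12811/6304 = -236868549/111650144 ≈ -2.1215)
u/X - 15073/x(107) = 18349/(-236868549/111650144) - 15073/(2*107) = 18349*(-111650144/236868549) - 15073/214 = -2048668492256/236868549 - 15073*1/214 = -2048668492256/236868549 - 15073/214 = -441985376981861/50689869486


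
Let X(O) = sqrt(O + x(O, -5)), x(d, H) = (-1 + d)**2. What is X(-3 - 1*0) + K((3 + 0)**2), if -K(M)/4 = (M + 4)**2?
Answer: -676 + sqrt(13) ≈ -672.39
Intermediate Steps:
K(M) = -4*(4 + M)**2 (K(M) = -4*(M + 4)**2 = -4*(4 + M)**2)
X(O) = sqrt(O + (-1 + O)**2)
X(-3 - 1*0) + K((3 + 0)**2) = sqrt((-3 - 1*0) + (-1 + (-3 - 1*0))**2) - 4*(4 + (3 + 0)**2)**2 = sqrt((-3 + 0) + (-1 + (-3 + 0))**2) - 4*(4 + 3**2)**2 = sqrt(-3 + (-1 - 3)**2) - 4*(4 + 9)**2 = sqrt(-3 + (-4)**2) - 4*13**2 = sqrt(-3 + 16) - 4*169 = sqrt(13) - 676 = -676 + sqrt(13)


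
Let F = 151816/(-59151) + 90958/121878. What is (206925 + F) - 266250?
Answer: -71283207281440/1201534263 ≈ -59327.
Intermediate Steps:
F = -2187128965/1201534263 (F = 151816*(-1/59151) + 90958*(1/121878) = -151816/59151 + 45479/60939 = -2187128965/1201534263 ≈ -1.8203)
(206925 + F) - 266250 = (206925 - 2187128965/1201534263) - 266250 = 248625290242310/1201534263 - 266250 = -71283207281440/1201534263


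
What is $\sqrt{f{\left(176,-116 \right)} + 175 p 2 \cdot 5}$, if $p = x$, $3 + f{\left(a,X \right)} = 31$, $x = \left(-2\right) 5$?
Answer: $8 i \sqrt{273} \approx 132.18 i$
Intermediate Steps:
$x = -10$
$f{\left(a,X \right)} = 28$ ($f{\left(a,X \right)} = -3 + 31 = 28$)
$p = -10$
$\sqrt{f{\left(176,-116 \right)} + 175 p 2 \cdot 5} = \sqrt{28 + 175 \left(-10\right) 2 \cdot 5} = \sqrt{28 + 175 \left(\left(-20\right) 5\right)} = \sqrt{28 + 175 \left(-100\right)} = \sqrt{28 - 17500} = \sqrt{-17472} = 8 i \sqrt{273}$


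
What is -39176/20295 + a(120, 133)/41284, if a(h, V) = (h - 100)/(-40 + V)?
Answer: -12534366551/6493405545 ≈ -1.9303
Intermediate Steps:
a(h, V) = (-100 + h)/(-40 + V)
-39176/20295 + a(120, 133)/41284 = -39176/20295 + ((-100 + 120)/(-40 + 133))/41284 = -39176*1/20295 + (20/93)*(1/41284) = -39176/20295 + ((1/93)*20)*(1/41284) = -39176/20295 + (20/93)*(1/41284) = -39176/20295 + 5/959853 = -12534366551/6493405545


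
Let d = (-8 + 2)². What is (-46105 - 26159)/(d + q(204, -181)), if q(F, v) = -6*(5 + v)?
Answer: -6022/91 ≈ -66.176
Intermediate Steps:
q(F, v) = -30 - 6*v
d = 36 (d = (-6)² = 36)
(-46105 - 26159)/(d + q(204, -181)) = (-46105 - 26159)/(36 + (-30 - 6*(-181))) = -72264/(36 + (-30 + 1086)) = -72264/(36 + 1056) = -72264/1092 = -72264*1/1092 = -6022/91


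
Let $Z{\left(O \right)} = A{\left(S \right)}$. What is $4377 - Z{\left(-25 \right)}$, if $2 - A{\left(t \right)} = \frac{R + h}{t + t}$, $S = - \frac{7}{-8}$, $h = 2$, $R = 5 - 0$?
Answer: $4379$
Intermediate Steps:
$R = 5$ ($R = 5 + 0 = 5$)
$S = \frac{7}{8}$ ($S = \left(-7\right) \left(- \frac{1}{8}\right) = \frac{7}{8} \approx 0.875$)
$A{\left(t \right)} = 2 - \frac{7}{2 t}$ ($A{\left(t \right)} = 2 - \frac{5 + 2}{t + t} = 2 - \frac{7}{2 t}$)
$Z{\left(O \right)} = -2$ ($Z{\left(O \right)} = 2 - \frac{7}{2 \cdot \frac{7}{8}} = 2 - 4 = -2$)
$4377 - Z{\left(-25 \right)} = 4377 - -2 = 4377 + 2 = 4379$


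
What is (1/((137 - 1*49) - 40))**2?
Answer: 1/2304 ≈ 0.00043403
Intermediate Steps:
(1/((137 - 1*49) - 40))**2 = (1/((137 - 49) - 40))**2 = (1/(88 - 40))**2 = (1/48)**2 = 1/2304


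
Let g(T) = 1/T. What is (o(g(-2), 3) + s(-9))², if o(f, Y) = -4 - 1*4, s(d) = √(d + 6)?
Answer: (8 - I*√3)² ≈ 61.0 - 27.713*I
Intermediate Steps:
g(T) = 1/T
s(d) = √(6 + d)
o(f, Y) = -8 (o(f, Y) = -4 - 4 = -8)
(o(g(-2), 3) + s(-9))² = (-8 + √(6 - 9))² = (-8 + √(-3))² = (-8 + I*√3)²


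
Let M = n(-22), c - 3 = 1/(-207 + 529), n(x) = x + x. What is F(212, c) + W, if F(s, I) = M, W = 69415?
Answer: 69371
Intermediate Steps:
n(x) = 2*x
c = 967/322 (c = 3 + 1/(-207 + 529) = 3 + 1/322 = 967/322 ≈ 3.0031)
M = -44 (M = 2*(-22) = -44)
F(s, I) = -44
F(212, c) + W = -44 + 69415 = 69371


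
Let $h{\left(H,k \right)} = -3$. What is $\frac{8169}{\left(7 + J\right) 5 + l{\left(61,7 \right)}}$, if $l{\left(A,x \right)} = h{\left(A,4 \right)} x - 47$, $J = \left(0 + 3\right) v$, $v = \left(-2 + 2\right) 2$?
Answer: $- \frac{2723}{11} \approx -247.55$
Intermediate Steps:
$v = 0$ ($v = 0 \cdot 2 = 0$)
$J = 0$ ($J = \left(0 + 3\right) 0 = 3 \cdot 0 = 0$)
$l{\left(A,x \right)} = -47 - 3 x$ ($l{\left(A,x \right)} = - 3 x - 47 = -47 - 3 x$)
$\frac{8169}{\left(7 + J\right) 5 + l{\left(61,7 \right)}} = \frac{8169}{\left(7 + 0\right) 5 - 68} = \frac{8169}{7 \cdot 5 - 68} = \frac{8169}{35 - 68} = \frac{8169}{-33} = 8169 \left(- \frac{1}{33}\right) = - \frac{2723}{11}$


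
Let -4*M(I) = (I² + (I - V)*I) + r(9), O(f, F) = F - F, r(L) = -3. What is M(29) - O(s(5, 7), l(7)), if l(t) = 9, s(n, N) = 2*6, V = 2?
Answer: -1621/4 ≈ -405.25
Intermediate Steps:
s(n, N) = 12
O(f, F) = 0
M(I) = ¾ - I²/4 - I*(-2 + I)/4 (M(I) = -((I² + (I - 1*2)*I) - 3)/4 = -((I² + (I - 2)*I) - 3)/4 = -((I² + (-2 + I)*I) - 3)/4 = -((I² + I*(-2 + I)) - 3)/4 = -(-3 + I² + I*(-2 + I))/4 = ¾ - I²/4 - I*(-2 + I)/4)
M(29) - O(s(5, 7), l(7)) = (¾ + (½)*29 - ½*29²) - 1*0 = (¾ + 29/2 - ½*841) + 0 = (¾ + 29/2 - 841/2) + 0 = -1621/4 + 0 = -1621/4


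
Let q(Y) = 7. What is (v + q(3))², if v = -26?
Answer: 361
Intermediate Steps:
(v + q(3))² = (-26 + 7)² = (-19)² = 361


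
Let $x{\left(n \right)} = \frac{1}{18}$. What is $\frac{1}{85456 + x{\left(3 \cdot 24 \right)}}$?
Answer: $\frac{18}{1538209} \approx 1.1702 \cdot 10^{-5}$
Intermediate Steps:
$x{\left(n \right)} = \frac{1}{18}$
$\frac{1}{85456 + x{\left(3 \cdot 24 \right)}} = \frac{1}{85456 + \frac{1}{18}} = \frac{1}{\frac{1538209}{18}} = \frac{18}{1538209}$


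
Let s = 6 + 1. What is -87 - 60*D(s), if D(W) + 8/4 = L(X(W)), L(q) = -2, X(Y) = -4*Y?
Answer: 153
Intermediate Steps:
s = 7
D(W) = -4 (D(W) = -2 - 2 = -4)
-87 - 60*D(s) = -87 - 60*(-4) = -87 + 240 = 153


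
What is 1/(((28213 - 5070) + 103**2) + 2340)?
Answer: 1/36092 ≈ 2.7707e-5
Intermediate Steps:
1/(((28213 - 5070) + 103**2) + 2340) = 1/((23143 + 10609) + 2340) = 1/(33752 + 2340) = 1/36092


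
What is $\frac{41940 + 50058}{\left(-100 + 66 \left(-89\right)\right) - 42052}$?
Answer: $- \frac{45999}{24013} \approx -1.9156$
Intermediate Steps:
$\frac{41940 + 50058}{\left(-100 + 66 \left(-89\right)\right) - 42052} = \frac{91998}{\left(-100 - 5874\right) - 42052} = \frac{91998}{-5974 - 42052} = \frac{91998}{-48026} = 91998 \left(- \frac{1}{48026}\right) = - \frac{45999}{24013}$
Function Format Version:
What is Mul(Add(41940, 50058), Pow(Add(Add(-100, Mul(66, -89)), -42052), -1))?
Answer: Rational(-45999, 24013) ≈ -1.9156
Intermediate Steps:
Mul(Add(41940, 50058), Pow(Add(Add(-100, Mul(66, -89)), -42052), -1)) = Mul(91998, Pow(Add(Add(-100, -5874), -42052), -1)) = Mul(91998, Pow(Add(-5974, -42052), -1)) = Mul(91998, Pow(-48026, -1)) = Mul(91998, Rational(-1, 48026)) = Rational(-45999, 24013)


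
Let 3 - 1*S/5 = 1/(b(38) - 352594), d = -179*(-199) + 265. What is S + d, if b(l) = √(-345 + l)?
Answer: 4463303120525813/124322529143 + 5*I*√307/124322529143 ≈ 35901.0 + 7.0468e-10*I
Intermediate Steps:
d = 35886 (d = 35621 + 265 = 35886)
S = 15 - 5/(-352594 + I*√307) (S = 15 - 5/(√(-345 + 38) - 352594) = 15 - 5/(√(-307) - 352594) = 15 - 5/(I*√307 - 352594) = 15 - 5/(-352594 + I*√307) ≈ 15.0 + 7.0468e-10*I)
S + d = (1864839700115/124322529143 + 5*I*√307/124322529143) + 35886 = 4463303120525813/124322529143 + 5*I*√307/124322529143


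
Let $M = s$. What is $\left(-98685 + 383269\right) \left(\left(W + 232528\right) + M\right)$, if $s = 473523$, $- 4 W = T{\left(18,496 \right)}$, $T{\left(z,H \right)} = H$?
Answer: $200895529368$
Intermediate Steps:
$W = -124$ ($W = \left(- \frac{1}{4}\right) 496 = -124$)
$M = 473523$
$\left(-98685 + 383269\right) \left(\left(W + 232528\right) + M\right) = \left(-98685 + 383269\right) \left(\left(-124 + 232528\right) + 473523\right) = 284584 \left(232404 + 473523\right) = 284584 \cdot 705927 = 200895529368$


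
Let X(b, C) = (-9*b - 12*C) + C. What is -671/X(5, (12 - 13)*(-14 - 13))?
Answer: 671/342 ≈ 1.9620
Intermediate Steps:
X(b, C) = -11*C - 9*b (X(b, C) = (-12*C - 9*b) + C = -11*C - 9*b)
-671/X(5, (12 - 13)*(-14 - 13)) = -671/(-11*(12 - 13)*(-14 - 13) - 9*5) = -671/(-(-11)*(-27) - 45) = -671/(-11*27 - 45) = -671/(-297 - 45) = -671/(-342) = -671*(-1/342) = 671/342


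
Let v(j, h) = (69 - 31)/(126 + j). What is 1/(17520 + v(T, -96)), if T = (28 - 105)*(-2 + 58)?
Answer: 2093/36669341 ≈ 5.7078e-5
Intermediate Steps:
T = -4312 (T = -77*56 = -4312)
v(j, h) = 38/(126 + j)
1/(17520 + v(T, -96)) = 1/(17520 + 38/(126 - 4312)) = 1/(17520 + 38/(-4186)) = 1/(17520 + 38*(-1/4186)) = 1/(17520 - 19/2093) = 1/(36669341/2093) = 2093/36669341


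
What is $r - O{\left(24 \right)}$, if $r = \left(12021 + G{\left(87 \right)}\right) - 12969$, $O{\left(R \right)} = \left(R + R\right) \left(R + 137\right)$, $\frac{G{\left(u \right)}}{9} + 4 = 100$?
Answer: $-7812$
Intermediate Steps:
$G{\left(u \right)} = 864$ ($G{\left(u \right)} = -36 + 9 \cdot 100 = -36 + 900 = 864$)
$O{\left(R \right)} = 2 R \left(137 + R\right)$
$r = -84$ ($r = \left(12021 + 864\right) - 12969 = 12885 - 12969 = -84$)
$r - O{\left(24 \right)} = -84 - 2 \cdot 24 \left(137 + 24\right) = -84 - 2 \cdot 24 \cdot 161 = -84 - 7728 = -7812$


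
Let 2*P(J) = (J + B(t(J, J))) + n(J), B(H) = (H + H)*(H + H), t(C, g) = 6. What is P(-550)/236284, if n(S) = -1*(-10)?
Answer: -99/118142 ≈ -0.00083797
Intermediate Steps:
n(S) = 10
B(H) = 4*H² (B(H) = (2*H)*(2*H) = 4*H²)
P(J) = 77 + J/2 (P(J) = ((J + 4*6²) + 10)/2 = ((J + 4*36) + 10)/2 = ((J + 144) + 10)/2 = ((144 + J) + 10)/2 = (154 + J)/2 = 77 + J/2)
P(-550)/236284 = (77 + (½)*(-550))/236284 = (77 - 275)*(1/236284) = -198*1/236284 = -99/118142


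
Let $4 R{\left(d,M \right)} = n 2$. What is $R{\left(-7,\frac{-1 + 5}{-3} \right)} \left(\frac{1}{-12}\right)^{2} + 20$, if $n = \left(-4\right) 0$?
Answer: $20$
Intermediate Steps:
$n = 0$
$R{\left(d,M \right)} = 0$ ($R{\left(d,M \right)} = \frac{0 \cdot 2}{4} = \frac{1}{4} \cdot 0 = 0$)
$R{\left(-7,\frac{-1 + 5}{-3} \right)} \left(\frac{1}{-12}\right)^{2} + 20 = 0 \left(\frac{1}{-12}\right)^{2} + 20 = 0 \left(- \frac{1}{12}\right)^{2} + 20 = 0 \cdot \frac{1}{144} + 20 = 0 + 20 = 20$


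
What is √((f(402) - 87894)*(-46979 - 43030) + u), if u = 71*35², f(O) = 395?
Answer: √7875784466 ≈ 88746.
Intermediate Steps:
u = 86975 (u = 71*1225 = 86975)
√((f(402) - 87894)*(-46979 - 43030) + u) = √((395 - 87894)*(-46979 - 43030) + 86975) = √(-87499*(-90009) + 86975) = √(7875697491 + 86975) = √7875784466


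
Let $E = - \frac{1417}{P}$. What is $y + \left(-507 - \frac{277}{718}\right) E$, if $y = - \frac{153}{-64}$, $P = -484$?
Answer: $- \frac{4123092641}{2780096} \approx -1483.1$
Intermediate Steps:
$E = \frac{1417}{484}$ ($E = - \frac{1417}{-484} = \left(-1417\right) \left(- \frac{1}{484}\right) = \frac{1417}{484} \approx 2.9277$)
$y = \frac{153}{64}$ ($y = \left(-153\right) \left(- \frac{1}{64}\right) = \frac{153}{64} \approx 2.3906$)
$y + \left(-507 - \frac{277}{718}\right) E = \frac{153}{64} + \left(-507 - \frac{277}{718}\right) \frac{1417}{484} = \frac{153}{64} - \frac{516217351}{347512} = - \frac{4123092641}{2780096}$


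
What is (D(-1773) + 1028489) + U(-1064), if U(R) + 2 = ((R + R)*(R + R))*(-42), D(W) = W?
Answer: -189165414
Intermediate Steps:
U(R) = -2 - 168*R**2 (U(R) = -2 + ((R + R)*(R + R))*(-42) = -2 + ((2*R)*(2*R))*(-42) = -2 + (4*R**2)*(-42) = -2 - 168*R**2)
(D(-1773) + 1028489) + U(-1064) = (-1773 + 1028489) + (-2 - 168*(-1064)**2) = 1026716 + (-2 - 168*1132096) = 1026716 + (-2 - 190192128) = 1026716 - 190192130 = -189165414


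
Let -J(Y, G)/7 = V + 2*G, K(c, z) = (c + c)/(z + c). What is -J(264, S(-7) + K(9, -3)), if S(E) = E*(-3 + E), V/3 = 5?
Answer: 1127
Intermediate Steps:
V = 15 (V = 3*5 = 15)
K(c, z) = 2*c/(c + z) (K(c, z) = (2*c)/(c + z) = 2*c/(c + z))
J(Y, G) = -105 - 14*G (J(Y, G) = -7*(15 + 2*G) = -105 - 14*G)
-J(264, S(-7) + K(9, -3)) = -(-105 - 14*(-7*(-3 - 7) + 2*9/(9 - 3))) = -(-105 - 14*(-7*(-10) + 2*9/6)) = -(-105 - 14*(70 + 2*9*(1/6))) = -(-105 - 14*(70 + 3)) = -(-105 - 14*73) = -(-105 - 1022) = -1*(-1127) = 1127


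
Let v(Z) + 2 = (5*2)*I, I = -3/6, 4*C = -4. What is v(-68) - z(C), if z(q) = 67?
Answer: -74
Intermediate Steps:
C = -1 (C = (¼)*(-4) = -1)
I = -½ (I = -3*⅙ = -½ ≈ -0.50000)
v(Z) = -7 (v(Z) = -2 + (5*2)*(-½) = -2 + 10*(-½) = -2 - 5 = -7)
v(-68) - z(C) = -7 - 1*67 = -7 - 67 = -74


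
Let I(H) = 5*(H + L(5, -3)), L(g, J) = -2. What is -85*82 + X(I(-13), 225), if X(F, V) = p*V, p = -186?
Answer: -48820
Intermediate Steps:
I(H) = -10 + 5*H (I(H) = 5*(H - 2) = 5*(-2 + H) = -10 + 5*H)
X(F, V) = -186*V
-85*82 + X(I(-13), 225) = -85*82 - 186*225 = -6970 - 41850 = -48820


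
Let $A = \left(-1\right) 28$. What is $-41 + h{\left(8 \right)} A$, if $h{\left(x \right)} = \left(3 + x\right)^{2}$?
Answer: $-3429$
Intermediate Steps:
$A = -28$
$-41 + h{\left(8 \right)} A = -41 + \left(3 + 8\right)^{2} \left(-28\right) = -41 + 11^{2} \left(-28\right) = -41 + 121 \left(-28\right) = -41 - 3388 = -3429$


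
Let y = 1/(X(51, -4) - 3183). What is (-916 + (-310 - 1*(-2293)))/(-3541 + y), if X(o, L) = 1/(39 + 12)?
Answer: -173208244/574817663 ≈ -0.30133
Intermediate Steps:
X(o, L) = 1/51
y = -51/162332 (y = 1/(1/51 - 3183) = 1/(-162332/51) = -51/162332 ≈ -0.00031417)
(-916 + (-310 - 1*(-2293)))/(-3541 + y) = (-916 + (-310 - 1*(-2293)))/(-3541 - 51/162332) = (-916 + (-310 + 2293))/(-574817663/162332) = (-916 + 1983)*(-162332/574817663) = 1067*(-162332/574817663) = -173208244/574817663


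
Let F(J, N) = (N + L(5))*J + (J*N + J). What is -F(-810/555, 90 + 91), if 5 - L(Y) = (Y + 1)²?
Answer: 17928/37 ≈ 484.54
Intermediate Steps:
L(Y) = 5 - (1 + Y)² (L(Y) = 5 - (Y + 1)² = 5 - (1 + Y)²)
F(J, N) = J + J*N + J*(-31 + N) (F(J, N) = (N + (5 - (1 + 5)²))*J + (J*N + J) = (N + (5 - 1*6²))*J + (J + J*N) = (N + (5 - 1*36))*J + (J + J*N) = (N + (5 - 36))*J + (J + J*N) = (N - 31)*J + (J + J*N) = (-31 + N)*J + (J + J*N) = J*(-31 + N) + (J + J*N) = J + J*N + J*(-31 + N))
-F(-810/555, 90 + 91) = -2*(-810/555)*(-15 + (90 + 91)) = -2*(-810*1/555)*(-15 + 181) = -2*(-54)*166/37 = -1*(-17928/37) = 17928/37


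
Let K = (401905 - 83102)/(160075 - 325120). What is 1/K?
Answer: -165045/318803 ≈ -0.51770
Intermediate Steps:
K = -318803/165045 (K = 318803/(-165045) = 318803*(-1/165045) = -318803/165045 ≈ -1.9316)
1/K = 1/(-318803/165045) = -165045/318803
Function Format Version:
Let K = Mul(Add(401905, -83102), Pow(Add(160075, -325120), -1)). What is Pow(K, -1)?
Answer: Rational(-165045, 318803) ≈ -0.51770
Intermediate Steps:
K = Rational(-318803, 165045) (K = Mul(318803, Pow(-165045, -1)) = Mul(318803, Rational(-1, 165045)) = Rational(-318803, 165045) ≈ -1.9316)
Pow(K, -1) = Pow(Rational(-318803, 165045), -1) = Rational(-165045, 318803)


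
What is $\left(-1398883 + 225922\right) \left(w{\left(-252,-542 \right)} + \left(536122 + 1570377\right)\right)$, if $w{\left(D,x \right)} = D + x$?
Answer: $-2469909842505$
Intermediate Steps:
$\left(-1398883 + 225922\right) \left(w{\left(-252,-542 \right)} + \left(536122 + 1570377\right)\right) = \left(-1398883 + 225922\right) \left(\left(-252 - 542\right) + \left(536122 + 1570377\right)\right) = - 1172961 \left(-794 + 2106499\right) = \left(-1172961\right) 2105705 = -2469909842505$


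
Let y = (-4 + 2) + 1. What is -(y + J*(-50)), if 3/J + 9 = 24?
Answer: 11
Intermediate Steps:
J = ⅕ (J = 3/(-9 + 24) = 3/15 = 3*(1/15) = ⅕ ≈ 0.20000)
y = -1 (y = -2 + 1 = -1)
-(y + J*(-50)) = -(-1 + (⅕)*(-50)) = -(-1 - 10) = -1*(-11) = 11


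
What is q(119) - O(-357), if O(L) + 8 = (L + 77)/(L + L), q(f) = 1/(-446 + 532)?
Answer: 33419/4386 ≈ 7.6195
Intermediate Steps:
q(f) = 1/86
O(L) = -8 + (77 + L)/(2*L) (O(L) = -8 + (L + 77)/(L + L) = -8 + (77 + L)/((2*L)) = -8 + (77 + L)*(1/(2*L)) = -8 + (77 + L)/(2*L))
q(119) - O(-357) = 1/86 - (77 - 15*(-357))/(2*(-357)) = 1/86 - (-1)*(77 + 5355)/(2*357) = 1/86 - (-1)*5432/(2*357) = 1/86 - 1*(-388/51) = 1/86 + 388/51 = 33419/4386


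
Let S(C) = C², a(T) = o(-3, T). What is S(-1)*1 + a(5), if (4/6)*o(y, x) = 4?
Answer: 7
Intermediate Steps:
o(y, x) = 6 (o(y, x) = (3/2)*4 = 6)
a(T) = 6
S(-1)*1 + a(5) = (-1)²*1 + 6 = 1*1 + 6 = 1 + 6 = 7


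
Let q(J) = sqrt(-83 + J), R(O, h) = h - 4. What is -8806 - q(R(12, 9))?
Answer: -8806 - I*sqrt(78) ≈ -8806.0 - 8.8318*I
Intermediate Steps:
R(O, h) = -4 + h
-8806 - q(R(12, 9)) = -8806 - sqrt(-83 + (-4 + 9)) = -8806 - sqrt(-83 + 5) = -8806 - sqrt(-78) = -8806 - I*sqrt(78)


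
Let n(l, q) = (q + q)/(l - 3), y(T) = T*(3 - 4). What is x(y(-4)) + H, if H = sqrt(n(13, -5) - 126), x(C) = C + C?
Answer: 8 + I*sqrt(127) ≈ 8.0 + 11.269*I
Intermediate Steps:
y(T) = -T (y(T) = T*(-1) = -T)
x(C) = 2*C
n(l, q) = 2*q/(-3 + l) (n(l, q) = (2*q)/(-3 + l) = 2*q/(-3 + l))
H = I*sqrt(127) (H = sqrt(2*(-5)/(-3 + 13) - 126) = sqrt(2*(-5)/10 - 126) = sqrt(2*(-5)*(1/10) - 126) = sqrt(-1 - 126) = sqrt(-127) = I*sqrt(127) ≈ 11.269*I)
x(y(-4)) + H = 2*(-1*(-4)) + I*sqrt(127) = 2*4 + I*sqrt(127) = 8 + I*sqrt(127)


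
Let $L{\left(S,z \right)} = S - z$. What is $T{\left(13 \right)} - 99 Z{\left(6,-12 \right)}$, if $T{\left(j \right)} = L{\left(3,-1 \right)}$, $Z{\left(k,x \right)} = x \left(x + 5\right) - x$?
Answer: $-9500$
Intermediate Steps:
$Z{\left(k,x \right)} = - x + x \left(5 + x\right)$ ($Z{\left(k,x \right)} = x \left(5 + x\right) - x = - x + x \left(5 + x\right)$)
$T{\left(j \right)} = 4$ ($T{\left(j \right)} = 3 - -1 = 3 + 1 = 4$)
$T{\left(13 \right)} - 99 Z{\left(6,-12 \right)} = 4 - 99 \left(- 12 \left(4 - 12\right)\right) = 4 - 99 \left(\left(-12\right) \left(-8\right)\right) = 4 - 9504 = -9500$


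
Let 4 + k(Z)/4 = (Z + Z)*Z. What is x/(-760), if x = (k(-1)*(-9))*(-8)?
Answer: 72/95 ≈ 0.75789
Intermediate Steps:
k(Z) = -16 + 8*Z² (k(Z) = -16 + 4*((Z + Z)*Z) = -16 + 4*((2*Z)*Z) = -16 + 4*(2*Z²) = -16 + 8*Z²)
x = -576 (x = ((-16 + 8*(-1)²)*(-9))*(-8) = ((-16 + 8*1)*(-9))*(-8) = ((-16 + 8)*(-9))*(-8) = -8*(-9)*(-8) = 72*(-8) = -576)
x/(-760) = -576/(-760) = -576*(-1/760) = 72/95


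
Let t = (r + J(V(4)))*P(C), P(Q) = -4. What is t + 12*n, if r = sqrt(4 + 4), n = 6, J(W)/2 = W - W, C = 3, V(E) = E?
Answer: 72 - 8*sqrt(2) ≈ 60.686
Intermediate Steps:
J(W) = 0 (J(W) = 2*(W - W) = 2*0 = 0)
r = 2*sqrt(2) (r = sqrt(8) = 2*sqrt(2) ≈ 2.8284)
t = -8*sqrt(2) (t = (2*sqrt(2) + 0)*(-4) = (2*sqrt(2))*(-4) = -8*sqrt(2) ≈ -11.314)
t + 12*n = -8*sqrt(2) + 12*6 = -8*sqrt(2) + 72 = 72 - 8*sqrt(2)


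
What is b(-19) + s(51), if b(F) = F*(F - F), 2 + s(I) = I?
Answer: 49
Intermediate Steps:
s(I) = -2 + I
b(F) = 0 (b(F) = F*0 = 0)
b(-19) + s(51) = 0 + (-2 + 51) = 0 + 49 = 49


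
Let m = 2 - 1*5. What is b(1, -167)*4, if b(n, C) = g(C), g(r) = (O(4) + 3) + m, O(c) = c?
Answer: 16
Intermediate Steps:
m = -3 (m = 2 - 5 = -3)
g(r) = 4 (g(r) = (4 + 3) - 3 = 7 - 3 = 4)
b(n, C) = 4
b(1, -167)*4 = 4*4 = 16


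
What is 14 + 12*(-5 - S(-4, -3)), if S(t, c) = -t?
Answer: -94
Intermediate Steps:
14 + 12*(-5 - S(-4, -3)) = 14 + 12*(-5 - (-1)*(-4)) = 14 + 12*(-5 - 1*4) = 14 + 12*(-5 - 4) = 14 + 12*(-9) = 14 - 108 = -94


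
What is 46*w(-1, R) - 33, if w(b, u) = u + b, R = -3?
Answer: -217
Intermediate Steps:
w(b, u) = b + u
46*w(-1, R) - 33 = 46*(-1 - 3) - 33 = 46*(-4) - 33 = -184 - 33 = -217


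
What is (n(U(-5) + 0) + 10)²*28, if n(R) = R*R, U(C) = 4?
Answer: 18928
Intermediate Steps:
n(R) = R²
(n(U(-5) + 0) + 10)²*28 = ((4 + 0)² + 10)²*28 = (4² + 10)²*28 = (16 + 10)²*28 = 26²*28 = 676*28 = 18928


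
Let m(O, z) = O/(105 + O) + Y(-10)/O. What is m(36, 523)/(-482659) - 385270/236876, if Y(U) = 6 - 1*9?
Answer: -26219524387373/16120576993044 ≈ -1.6265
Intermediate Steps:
Y(U) = -3 (Y(U) = 6 - 9 = -3)
m(O, z) = -3/O + O/(105 + O) (m(O, z) = O/(105 + O) - 3/O = -3/O + O/(105 + O))
m(36, 523)/(-482659) - 385270/236876 = ((-315 + 36² - 3*36)/(36*(105 + 36)))/(-482659) - 385270/236876 = ((1/36)*(-315 + 1296 - 108)/141)*(-1/482659) - 385270*1/236876 = ((1/36)*(1/141)*873)*(-1/482659) - 192635/118438 = (97/564)*(-1/482659) - 192635/118438 = -97/272219676 - 192635/118438 = -26219524387373/16120576993044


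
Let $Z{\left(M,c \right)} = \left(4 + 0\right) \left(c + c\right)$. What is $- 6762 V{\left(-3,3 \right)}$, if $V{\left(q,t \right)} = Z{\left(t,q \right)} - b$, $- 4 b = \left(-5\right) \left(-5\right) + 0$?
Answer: $\frac{240051}{2} \approx 1.2003 \cdot 10^{5}$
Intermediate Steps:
$Z{\left(M,c \right)} = 8 c$ ($Z{\left(M,c \right)} = 4 \cdot 2 c = 8 c$)
$b = - \frac{25}{4}$ ($b = - \frac{\left(-5\right) \left(-5\right) + 0}{4} = - \frac{25 + 0}{4} = \left(- \frac{1}{4}\right) 25 = - \frac{25}{4} \approx -6.25$)
$V{\left(q,t \right)} = \frac{25}{4} + 8 q$ ($V{\left(q,t \right)} = 8 q - - \frac{25}{4} = 8 q + \frac{25}{4} = \frac{25}{4} + 8 q$)
$- 6762 V{\left(-3,3 \right)} = - 6762 \left(\frac{25}{4} + 8 \left(-3\right)\right) = - 6762 \left(\frac{25}{4} - 24\right) = \left(-6762\right) \left(- \frac{71}{4}\right) = \frac{240051}{2}$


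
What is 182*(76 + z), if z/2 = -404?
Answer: -133224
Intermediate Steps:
z = -808 (z = 2*(-404) = -808)
182*(76 + z) = 182*(76 - 808) = 182*(-732) = -133224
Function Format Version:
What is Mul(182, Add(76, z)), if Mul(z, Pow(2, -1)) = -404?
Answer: -133224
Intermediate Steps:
z = -808 (z = Mul(2, -404) = -808)
Mul(182, Add(76, z)) = Mul(182, Add(76, -808)) = Mul(182, -732) = -133224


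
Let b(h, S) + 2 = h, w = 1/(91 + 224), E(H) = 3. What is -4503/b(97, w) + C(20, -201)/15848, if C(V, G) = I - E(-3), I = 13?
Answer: -1877963/39620 ≈ -47.399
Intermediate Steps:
w = 1/315 ≈ 0.0031746
b(h, S) = -2 + h
C(V, G) = 10 (C(V, G) = 13 - 1*3 = 13 - 3 = 10)
-4503/b(97, w) + C(20, -201)/15848 = -4503/(-2 + 97) + 10/15848 = -4503/95 + 10*(1/15848) = -4503*1/95 + 5/7924 = -237/5 + 5/7924 = -1877963/39620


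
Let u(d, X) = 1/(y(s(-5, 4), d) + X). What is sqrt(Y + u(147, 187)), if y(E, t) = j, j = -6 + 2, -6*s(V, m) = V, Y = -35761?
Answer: I*sqrt(1197599946)/183 ≈ 189.11*I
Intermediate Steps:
s(V, m) = -V/6
j = -4
y(E, t) = -4
u(d, X) = 1/(-4 + X)
sqrt(Y + u(147, 187)) = sqrt(-35761 + 1/(-4 + 187)) = sqrt(-35761 + 1/183) = sqrt(-6544262/183) = I*sqrt(1197599946)/183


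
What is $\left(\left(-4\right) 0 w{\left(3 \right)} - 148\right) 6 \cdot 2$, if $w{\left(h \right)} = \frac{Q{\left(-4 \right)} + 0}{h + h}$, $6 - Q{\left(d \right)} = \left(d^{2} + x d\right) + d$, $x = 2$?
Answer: $-1776$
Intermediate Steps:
$Q{\left(d \right)} = 6 - d^{2} - 3 d$ ($Q{\left(d \right)} = 6 - \left(\left(d^{2} + 2 d\right) + d\right) = 6 - \left(d^{2} + 3 d\right) = 6 - d^{2} - 3 d$)
$w{\left(h \right)} = \frac{1}{h}$ ($w{\left(h \right)} = \frac{\left(6 - \left(-4\right)^{2} - -12\right) + 0}{h + h} = \frac{\left(6 - 16 + 12\right) + 0}{2 h} = \left(\left(6 - 16 + 12\right) + 0\right) \frac{1}{2 h} = \left(2 + 0\right) \frac{1}{2 h} = 2 \frac{1}{2 h} = \frac{1}{h}$)
$\left(\left(-4\right) 0 w{\left(3 \right)} - 148\right) 6 \cdot 2 = \left(\frac{\left(-4\right) 0}{3} - 148\right) 6 \cdot 2 = \left(0 \cdot \frac{1}{3} - 148\right) 12 = \left(0 - 148\right) 12 = \left(-148\right) 12 = -1776$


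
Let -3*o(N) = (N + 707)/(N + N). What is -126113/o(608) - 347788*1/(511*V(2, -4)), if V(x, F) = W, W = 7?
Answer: 235025440004/671965 ≈ 3.4976e+5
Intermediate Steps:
V(x, F) = 7
o(N) = -(707 + N)/(6*N) (o(N) = -(N + 707)/(3*(N + N)) = -(707 + N)/(3*(2*N)) = -(707 + N)*1/(2*N)/3 = -(707 + N)/(6*N))
-126113/o(608) - 347788*1/(511*V(2, -4)) = -126113*3648/(-707 - 1*608) - 347788/((73*7)*7) = -126113*3648/(-707 - 608) - 347788/(511*7) = -126113/((⅙)*(1/608)*(-1315)) - 347788/3577 = -126113/(-1315/3648) - 347788*1/3577 = -126113*(-3648/1315) - 49684/511 = 460060224/1315 - 49684/511 = 235025440004/671965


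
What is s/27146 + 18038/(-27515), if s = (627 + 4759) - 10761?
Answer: -637552673/746922190 ≈ -0.85357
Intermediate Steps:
s = -5375 (s = 5386 - 10761 = -5375)
s/27146 + 18038/(-27515) = -5375/27146 + 18038/(-27515) = -5375*1/27146 + 18038*(-1/27515) = -5375/27146 - 18038/27515 = -637552673/746922190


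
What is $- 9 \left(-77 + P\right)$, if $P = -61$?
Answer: $1242$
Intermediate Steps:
$- 9 \left(-77 + P\right) = - 9 \left(-77 - 61\right) = \left(-9\right) \left(-138\right) = 1242$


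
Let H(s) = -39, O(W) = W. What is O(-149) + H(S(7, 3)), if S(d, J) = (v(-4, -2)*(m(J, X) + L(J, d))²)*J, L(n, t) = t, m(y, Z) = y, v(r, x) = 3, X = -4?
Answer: -188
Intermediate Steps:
S(d, J) = 3*J*(J + d)² (S(d, J) = (3*(J + d)²)*J = 3*J*(J + d)²)
O(-149) + H(S(7, 3)) = -149 - 39 = -188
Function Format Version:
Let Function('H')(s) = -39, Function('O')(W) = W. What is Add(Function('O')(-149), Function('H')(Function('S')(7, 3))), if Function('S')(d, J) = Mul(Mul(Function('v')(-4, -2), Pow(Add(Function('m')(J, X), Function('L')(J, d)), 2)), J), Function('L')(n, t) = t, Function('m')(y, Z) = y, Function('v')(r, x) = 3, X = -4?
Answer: -188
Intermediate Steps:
Function('S')(d, J) = Mul(3, J, Pow(Add(J, d), 2)) (Function('S')(d, J) = Mul(Mul(3, Pow(Add(J, d), 2)), J) = Mul(3, J, Pow(Add(J, d), 2)))
Add(Function('O')(-149), Function('H')(Function('S')(7, 3))) = Add(-149, -39) = -188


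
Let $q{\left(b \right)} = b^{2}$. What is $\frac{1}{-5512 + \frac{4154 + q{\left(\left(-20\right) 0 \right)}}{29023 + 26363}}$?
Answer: $- \frac{27693}{152641739} \approx -0.00018142$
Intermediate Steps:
$\frac{1}{-5512 + \frac{4154 + q{\left(\left(-20\right) 0 \right)}}{29023 + 26363}} = \frac{1}{-5512 + \frac{4154 + \left(\left(-20\right) 0\right)^{2}}{29023 + 26363}} = \frac{1}{-5512 + \frac{4154 + 0^{2}}{55386}} = \frac{1}{-5512 + \left(4154 + 0\right) \frac{1}{55386}} = \frac{1}{-5512 + 4154 \cdot \frac{1}{55386}} = \frac{1}{-5512 + \frac{2077}{27693}} = \frac{1}{- \frac{152641739}{27693}} = - \frac{27693}{152641739}$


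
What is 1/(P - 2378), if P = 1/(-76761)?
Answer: -76761/182537659 ≈ -0.00042052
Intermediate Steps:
P = -1/76761 ≈ -1.3027e-5
1/(P - 2378) = 1/(-1/76761 - 2378) = 1/(-182537659/76761) = -76761/182537659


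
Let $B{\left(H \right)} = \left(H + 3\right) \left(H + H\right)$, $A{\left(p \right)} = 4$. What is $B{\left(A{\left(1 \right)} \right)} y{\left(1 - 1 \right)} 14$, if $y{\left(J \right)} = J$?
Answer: $0$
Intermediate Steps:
$B{\left(H \right)} = 2 H \left(3 + H\right)$ ($B{\left(H \right)} = \left(3 + H\right) 2 H = 2 H \left(3 + H\right)$)
$B{\left(A{\left(1 \right)} \right)} y{\left(1 - 1 \right)} 14 = 2 \cdot 4 \left(3 + 4\right) \left(1 - 1\right) 14 = 2 \cdot 4 \cdot 7 \left(1 - 1\right) 14 = 56 \cdot 0 \cdot 14 = 0 \cdot 14 = 0$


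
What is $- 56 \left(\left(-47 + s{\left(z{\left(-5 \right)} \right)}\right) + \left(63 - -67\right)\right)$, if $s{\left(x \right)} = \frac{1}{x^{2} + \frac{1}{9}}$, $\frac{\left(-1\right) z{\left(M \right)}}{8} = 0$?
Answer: $-5152$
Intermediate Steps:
$z{\left(M \right)} = 0$ ($z{\left(M \right)} = \left(-8\right) 0 = 0$)
$s{\left(x \right)} = \frac{1}{\frac{1}{9} + x^{2}}$ ($s{\left(x \right)} = \frac{1}{x^{2} + \frac{1}{9}} = \frac{1}{\frac{1}{9} + x^{2}}$)
$- 56 \left(\left(-47 + s{\left(z{\left(-5 \right)} \right)}\right) + \left(63 - -67\right)\right) = - 56 \left(\left(-47 + \frac{9}{1 + 9 \cdot 0^{2}}\right) + \left(63 - -67\right)\right) = - 56 \left(\left(-47 + \frac{9}{1 + 9 \cdot 0}\right) + \left(63 + 67\right)\right) = - 56 \left(\left(-47 + \frac{9}{1 + 0}\right) + 130\right) = - 56 \left(\left(-47 + \frac{9}{1}\right) + 130\right) = - 56 \left(\left(-47 + 9 \cdot 1\right) + 130\right) = - 56 \left(\left(-47 + 9\right) + 130\right) = - 56 \left(-38 + 130\right) = \left(-56\right) 92 = -5152$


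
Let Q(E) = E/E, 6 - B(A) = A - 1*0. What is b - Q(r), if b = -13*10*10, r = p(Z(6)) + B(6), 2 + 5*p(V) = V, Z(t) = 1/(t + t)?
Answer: -1301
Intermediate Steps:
Z(t) = 1/(2*t)
B(A) = 6 - A (B(A) = 6 - (A - 1*0) = 6 - (A + 0) = 6 - A)
p(V) = -⅖ + V/5
r = -23/60 (r = (-⅖ + ((½)/6)/5) + (6 - 1*6) = (-⅖ + ((½)*(⅙))/5) + (6 - 6) = (-⅖ + (⅕)*(1/12)) + 0 = (-⅖ + 1/60) + 0 = -23/60 + 0 = -23/60 ≈ -0.38333)
Q(E) = 1
b = -1300 (b = -130*10 = -1300)
b - Q(r) = -1300 - 1*1 = -1300 - 1 = -1301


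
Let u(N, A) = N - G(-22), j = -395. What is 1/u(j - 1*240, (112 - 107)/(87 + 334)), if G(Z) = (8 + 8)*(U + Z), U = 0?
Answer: -1/283 ≈ -0.0035336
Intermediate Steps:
G(Z) = 16*Z (G(Z) = (8 + 8)*(0 + Z) = 16*Z)
u(N, A) = 352 + N (u(N, A) = N - 16*(-22) = N - 1*(-352) = N + 352 = 352 + N)
1/u(j - 1*240, (112 - 107)/(87 + 334)) = 1/(352 + (-395 - 1*240)) = 1/(352 + (-395 - 240)) = 1/(352 - 635) = 1/(-283) = -1/283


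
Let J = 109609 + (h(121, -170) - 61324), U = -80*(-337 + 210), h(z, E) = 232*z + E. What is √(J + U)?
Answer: √86347 ≈ 293.85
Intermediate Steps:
h(z, E) = E + 232*z
U = 10160 (U = -80*(-127) = 10160)
J = 76187 (J = 109609 + ((-170 + 232*121) - 61324) = 109609 + ((-170 + 28072) - 61324) = 109609 + (27902 - 61324) = 109609 - 33422 = 76187)
√(J + U) = √(76187 + 10160) = √86347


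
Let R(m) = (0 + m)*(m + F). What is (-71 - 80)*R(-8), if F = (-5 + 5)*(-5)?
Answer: -9664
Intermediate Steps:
F = 0 (F = 0*(-5) = 0)
R(m) = m² (R(m) = (0 + m)*(m + 0) = m*m = m²)
(-71 - 80)*R(-8) = (-71 - 80)*(-8)² = -151*64 = -9664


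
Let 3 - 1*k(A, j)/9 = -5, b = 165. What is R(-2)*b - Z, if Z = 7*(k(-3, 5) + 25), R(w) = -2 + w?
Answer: -1339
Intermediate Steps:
k(A, j) = 72 (k(A, j) = 27 - 9*(-5) = 27 + 45 = 72)
Z = 679 (Z = 7*(72 + 25) = 7*97 = 679)
R(-2)*b - Z = (-2 - 2)*165 - 1*679 = -4*165 - 679 = -660 - 679 = -1339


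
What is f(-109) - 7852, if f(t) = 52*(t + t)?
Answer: -19188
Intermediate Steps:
f(t) = 104*t (f(t) = 52*(2*t) = 104*t)
f(-109) - 7852 = 104*(-109) - 7852 = -11336 - 7852 = -19188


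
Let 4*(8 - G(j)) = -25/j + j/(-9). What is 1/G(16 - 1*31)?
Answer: 6/43 ≈ 0.13953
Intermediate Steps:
G(j) = 8 + j/36 + 25/(4*j) (G(j) = 8 - (-25/j + j/(-9))/4 = 8 - (-25/j + j*(-⅑))/4 = 8 - (-25/j - j/9)/4 = 8 + (j/36 + 25/(4*j)) = 8 + j/36 + 25/(4*j))
1/G(16 - 1*31) = 1/((225 + (16 - 1*31)*(288 + (16 - 1*31)))/(36*(16 - 1*31))) = 1/((225 + (16 - 31)*(288 + (16 - 31)))/(36*(16 - 31))) = 1/((1/36)*(225 - 15*(288 - 15))/(-15)) = 1/((1/36)*(-1/15)*(225 - 15*273)) = 1/((1/36)*(-1/15)*(225 - 4095)) = 1/((1/36)*(-1/15)*(-3870)) = 1/(43/6) = 6/43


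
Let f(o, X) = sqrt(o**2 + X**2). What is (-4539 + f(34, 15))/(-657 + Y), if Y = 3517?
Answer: -4539/2860 + sqrt(1381)/2860 ≈ -1.5741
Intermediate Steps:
f(o, X) = sqrt(X**2 + o**2)
(-4539 + f(34, 15))/(-657 + Y) = (-4539 + sqrt(15**2 + 34**2))/(-657 + 3517) = (-4539 + sqrt(225 + 1156))/2860 = (-4539 + sqrt(1381))*(1/2860) = -4539/2860 + sqrt(1381)/2860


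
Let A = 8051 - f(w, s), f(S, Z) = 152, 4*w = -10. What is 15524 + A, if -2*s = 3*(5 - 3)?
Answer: 23423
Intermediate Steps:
w = -5/2 (w = (¼)*(-10) = -5/2 ≈ -2.5000)
s = -3 (s = -3*(5 - 3)/2 = -3*2/2 = -½*6 = -3)
A = 7899 (A = 8051 - 1*152 = 8051 - 152 = 7899)
15524 + A = 15524 + 7899 = 23423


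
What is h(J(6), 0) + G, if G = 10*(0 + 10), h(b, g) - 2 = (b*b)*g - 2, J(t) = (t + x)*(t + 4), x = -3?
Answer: 100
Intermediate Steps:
J(t) = (-3 + t)*(4 + t) (J(t) = (t - 3)*(t + 4) = (-3 + t)*(4 + t))
h(b, g) = g*b² (h(b, g) = 2 + ((b*b)*g - 2) = 2 + (b²*g - 2) = 2 + (g*b² - 2) = 2 + (-2 + g*b²) = g*b²)
G = 100 (G = 10*10 = 100)
h(J(6), 0) + G = 0*(-12 + 6 + 6²)² + 100 = 0*(-12 + 6 + 36)² + 100 = 0*30² + 100 = 0*900 + 100 = 0 + 100 = 100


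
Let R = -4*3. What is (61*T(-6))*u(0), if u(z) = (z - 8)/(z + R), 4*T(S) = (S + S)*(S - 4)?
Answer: 1220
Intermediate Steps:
R = -12
T(S) = S*(-4 + S)/2 (T(S) = ((S + S)*(S - 4))/4 = ((2*S)*(-4 + S))/4 = (2*S*(-4 + S))/4 = S*(-4 + S)/2)
u(z) = (-8 + z)/(-12 + z) (u(z) = (z - 8)/(z - 12) = (-8 + z)/(-12 + z))
(61*T(-6))*u(0) = (61*((½)*(-6)*(-4 - 6)))*((-8 + 0)/(-12 + 0)) = (61*((½)*(-6)*(-10)))*(-8/(-12)) = (61*30)*(-1/12*(-8)) = 1830*(⅔) = 1220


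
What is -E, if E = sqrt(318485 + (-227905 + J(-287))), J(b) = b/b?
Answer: -sqrt(90581) ≈ -300.97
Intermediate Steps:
J(b) = 1
E = sqrt(90581) (E = sqrt(318485 + (-227905 + 1)) = sqrt(318485 - 227904) = sqrt(90581) ≈ 300.97)
-E = -sqrt(90581)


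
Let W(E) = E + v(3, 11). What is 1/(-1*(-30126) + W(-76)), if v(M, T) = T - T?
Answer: 1/30050 ≈ 3.3278e-5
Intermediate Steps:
v(M, T) = 0
W(E) = E (W(E) = E + 0 = E)
1/(-1*(-30126) + W(-76)) = 1/(-1*(-30126) - 76) = 1/(30126 - 76) = 1/30050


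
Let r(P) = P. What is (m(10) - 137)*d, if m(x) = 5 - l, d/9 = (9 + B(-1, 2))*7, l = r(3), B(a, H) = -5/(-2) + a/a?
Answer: -212625/2 ≈ -1.0631e+5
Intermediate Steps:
B(a, H) = 7/2 (B(a, H) = -5*(-½) + 1 = 5/2 + 1 = 7/2)
l = 3
d = 1575/2 (d = 9*((9 + 7/2)*7) = 9*((25/2)*7) = 9*(175/2) = 1575/2 ≈ 787.50)
m(x) = 2 (m(x) = 5 - 1*3 = 5 - 3 = 2)
(m(10) - 137)*d = (2 - 137)*(1575/2) = -135*1575/2 = -212625/2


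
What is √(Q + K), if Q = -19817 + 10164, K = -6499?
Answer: 2*I*√4038 ≈ 127.09*I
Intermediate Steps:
Q = -9653
√(Q + K) = √(-9653 - 6499) = √(-16152) = 2*I*√4038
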